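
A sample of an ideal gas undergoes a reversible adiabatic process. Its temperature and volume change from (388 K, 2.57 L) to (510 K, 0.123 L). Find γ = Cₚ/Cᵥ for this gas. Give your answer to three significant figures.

γ ≈ 1.09

TV^(γ−1) = const ⇒ γ − 1 = ln(T₂/T₁) / ln(V₁/V₂).
γ = 1 + ln(510/388) / ln(2.57/0.123) = 1.09.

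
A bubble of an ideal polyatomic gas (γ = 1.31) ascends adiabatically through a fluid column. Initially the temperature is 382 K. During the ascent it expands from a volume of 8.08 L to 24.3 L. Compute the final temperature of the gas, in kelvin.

Adiabatic: T₁V₁^(γ−1) = T₂V₂^(γ−1) ⇒ T₂ = T₁ (V₁/V₂)^(γ−1).
T₂ = 382 × (8.08/24.3)^(0.31) = 271.5 K.

T₂ ≈ 272 K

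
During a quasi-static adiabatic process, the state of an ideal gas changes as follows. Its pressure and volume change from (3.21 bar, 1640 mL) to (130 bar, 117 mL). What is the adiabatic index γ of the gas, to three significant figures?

γ ≈ 1.40

PV^γ = const ⇒ γ = ln(P₂/P₁) / ln(V₁/V₂).
γ = ln(130/3.21) / ln(1640/117) = 1.402.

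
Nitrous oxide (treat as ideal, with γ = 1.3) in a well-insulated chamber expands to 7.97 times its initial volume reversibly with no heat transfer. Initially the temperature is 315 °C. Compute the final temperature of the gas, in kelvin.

For a reversible adiabat TV^(γ−1) is constant, so T₂ = T₁ (V₁/V₂)^(γ−1).
T₁ = 315 °C = 588.1 K.
T₂ = 588.1 × (1/7.97)^(0.3) = 315.5 K.

T₂ ≈ 316 K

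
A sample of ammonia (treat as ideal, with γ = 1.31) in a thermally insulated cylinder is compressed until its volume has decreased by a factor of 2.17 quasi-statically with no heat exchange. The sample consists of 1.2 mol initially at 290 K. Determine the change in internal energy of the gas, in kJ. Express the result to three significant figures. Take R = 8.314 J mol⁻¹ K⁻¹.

ΔU ≈ 2.53 kJ

Adiabatic: T₁V₁^(γ−1) = T₂V₂^(γ−1) ⇒ T₂ = T₁ (V₁/V₂)^(γ−1).
T₂ = 290 × 2.17^(0.31) = 368.7 K.
Q = 0, so ΔU = W_on_gas = nCᵥΔT with Cᵥ = R/(γ−1) = 26.82 J/(mol·K).
ΔU = 1.2 × 26.82 × (368.7 − 290) = 2534 J.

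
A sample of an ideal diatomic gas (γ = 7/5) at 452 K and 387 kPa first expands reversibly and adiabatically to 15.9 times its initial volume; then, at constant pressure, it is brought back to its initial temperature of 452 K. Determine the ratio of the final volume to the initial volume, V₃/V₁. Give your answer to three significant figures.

Adiabatic step: V₂/V₁ = 15.9; T₂ = T₁·(1/15.9)^(2/5) = 149.5 K.
Isobaric step: V₃/V₂ = T₃/T₂ = 452/149.5.
V₃/V₁ = (V₂/V₁)(V₃/V₂) = 15.9 × (452/149.5) = 48.08.

V₃/V₁ ≈ 48.1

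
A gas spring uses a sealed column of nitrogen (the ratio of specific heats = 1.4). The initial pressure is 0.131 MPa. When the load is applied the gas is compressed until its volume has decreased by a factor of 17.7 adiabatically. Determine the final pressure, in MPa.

P₂ ≈ 7.32 MPa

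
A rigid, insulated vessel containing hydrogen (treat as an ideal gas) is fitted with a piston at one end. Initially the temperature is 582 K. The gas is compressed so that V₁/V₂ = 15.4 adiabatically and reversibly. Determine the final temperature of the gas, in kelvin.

T₂ ≈ 1740 K

For a reversible adiabat TV^(γ−1) is constant, so T₂ = T₁ (V₁/V₂)^(γ−1).
For a diatomic ideal gas γ = 7/5, so γ−1 = 2/5.
T₂ = 582 × 15.4^(2/5) = 1738 K.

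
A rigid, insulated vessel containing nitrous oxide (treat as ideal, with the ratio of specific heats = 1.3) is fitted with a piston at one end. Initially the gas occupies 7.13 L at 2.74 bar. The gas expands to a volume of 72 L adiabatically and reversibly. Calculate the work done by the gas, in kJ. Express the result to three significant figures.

P₂ = P₁(V₁/V₂)^γ = 2.74×(7.13/72)^(1.3) = 0.1356 bar.
For a reversible adiabat, W_by_gas = (P₁V₁ − P₂V₂)/(γ−1).
W_by = (274000×0.00713 − 13560×0.072) / (0.3) = 3258 J.

W ≈ 3.26 kJ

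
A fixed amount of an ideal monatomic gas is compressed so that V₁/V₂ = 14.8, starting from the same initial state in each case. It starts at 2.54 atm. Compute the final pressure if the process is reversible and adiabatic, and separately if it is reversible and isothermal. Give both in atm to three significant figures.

adiabatic: 227 atm; isothermal: 37.6 atm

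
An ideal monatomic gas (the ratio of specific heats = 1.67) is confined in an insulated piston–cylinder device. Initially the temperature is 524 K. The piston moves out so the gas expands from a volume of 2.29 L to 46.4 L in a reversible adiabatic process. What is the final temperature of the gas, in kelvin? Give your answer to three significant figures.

T₂ ≈ 69.8 K

For a reversible adiabat TV^(γ−1) is constant, so T₂ = T₁ (V₁/V₂)^(γ−1).
T₂ = 524 × (2.29/46.4)^(0.67) = 69.8 K.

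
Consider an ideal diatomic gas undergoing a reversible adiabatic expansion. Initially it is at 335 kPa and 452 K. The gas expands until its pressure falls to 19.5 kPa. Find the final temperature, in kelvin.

T₂ ≈ 201 K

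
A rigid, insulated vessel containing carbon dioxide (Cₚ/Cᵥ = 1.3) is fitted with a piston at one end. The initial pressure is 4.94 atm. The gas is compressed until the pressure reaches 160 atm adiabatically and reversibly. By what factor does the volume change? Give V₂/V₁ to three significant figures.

From PV^γ = const, V₂/V₁ = (P₁/P₂)^(1/γ).
V₂/V₁ = (4.94/160)^(0.769) = 0.06889.

V₂/V₁ ≈ 0.0689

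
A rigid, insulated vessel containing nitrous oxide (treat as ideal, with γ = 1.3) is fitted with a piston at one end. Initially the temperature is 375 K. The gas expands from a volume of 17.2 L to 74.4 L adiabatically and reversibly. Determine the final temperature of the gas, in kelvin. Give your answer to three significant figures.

Adiabatic: T₁V₁^(γ−1) = T₂V₂^(γ−1) ⇒ T₂ = T₁ (V₁/V₂)^(γ−1).
T₂ = 375 × (17.2/74.4)^(0.3) = 241.7 K.

T₂ ≈ 242 K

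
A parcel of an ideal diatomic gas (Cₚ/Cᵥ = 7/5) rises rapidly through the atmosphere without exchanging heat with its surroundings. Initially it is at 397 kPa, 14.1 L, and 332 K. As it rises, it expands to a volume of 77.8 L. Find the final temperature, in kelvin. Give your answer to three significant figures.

T₂ ≈ 168 K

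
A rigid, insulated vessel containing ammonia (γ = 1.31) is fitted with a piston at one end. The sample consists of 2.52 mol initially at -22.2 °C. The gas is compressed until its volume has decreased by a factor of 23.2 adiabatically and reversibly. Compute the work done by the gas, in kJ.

For a reversible adiabat TV^(γ−1) is constant, so T₂ = T₁ (V₁/V₂)^(γ−1).
T₁ = -22.2 °C = 250.9 K.
T₂ = 250.9 × 23.2^(0.31) = 665.1 K.
Q = 0, so ΔU = W_on_gas = nCᵥΔT with Cᵥ = R/(γ−1) = 26.82 J/(mol·K).
ΔU = 2.52 × 26.82 × (665.1 − 250.9) = 27990 J.
Work done by the gas = −ΔU = -27990 J.

W ≈ -28.0 kJ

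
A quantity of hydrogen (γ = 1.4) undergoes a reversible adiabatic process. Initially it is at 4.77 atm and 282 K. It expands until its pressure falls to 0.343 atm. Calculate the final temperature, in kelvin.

T₂ ≈ 133 K

Along an adiabat T P^((1−γ)/γ) is constant, so T₂ = T₁ (P₂/P₁)^((γ−1)/γ).
T₂ = 282 × (0.343/4.77)^(0.286) = 132.9 K.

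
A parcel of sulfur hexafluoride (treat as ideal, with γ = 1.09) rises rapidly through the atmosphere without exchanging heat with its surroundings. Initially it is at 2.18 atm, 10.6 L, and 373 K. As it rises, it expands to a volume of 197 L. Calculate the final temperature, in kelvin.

T₂ ≈ 287 K

Adiabatic: T₁V₁^(γ−1) = T₂V₂^(γ−1) ⇒ T₂ = T₁ (V₁/V₂)^(γ−1).
T₂ = 373 × (10.6/197)^(0.09) = 286.7 K.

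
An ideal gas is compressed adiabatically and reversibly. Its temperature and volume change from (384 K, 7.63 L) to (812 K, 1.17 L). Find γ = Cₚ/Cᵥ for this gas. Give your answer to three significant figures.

TV^(γ−1) = const ⇒ γ − 1 = ln(T₂/T₁) / ln(V₁/V₂).
γ = 1 + ln(812/384) / ln(7.63/1.17) = 1.399.

γ ≈ 1.40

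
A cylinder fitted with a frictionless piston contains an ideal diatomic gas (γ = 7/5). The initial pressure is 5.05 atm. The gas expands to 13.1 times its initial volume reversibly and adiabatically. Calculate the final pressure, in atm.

P₂ ≈ 0.138 atm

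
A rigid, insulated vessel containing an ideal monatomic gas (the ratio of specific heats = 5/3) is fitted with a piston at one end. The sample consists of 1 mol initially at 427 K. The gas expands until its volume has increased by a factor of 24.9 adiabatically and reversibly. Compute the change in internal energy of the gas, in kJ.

For a reversible adiabat TV^(γ−1) is constant, so T₂ = T₁ (V₁/V₂)^(γ−1).
T₂ = 427 × (1/24.9)^(2/3) = 50.08 K.
Q = 0, so ΔU = W_on_gas = nCᵥΔT with Cᵥ = R/(γ−1) = 12.47 J/(mol·K).
ΔU = 1 × 12.47 × (50.08 − 427) = -4701 J.

ΔU ≈ -4.70 kJ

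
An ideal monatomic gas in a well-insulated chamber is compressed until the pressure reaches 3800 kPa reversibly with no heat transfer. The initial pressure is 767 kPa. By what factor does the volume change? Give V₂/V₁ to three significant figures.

V₂/V₁ ≈ 0.383

From PV^γ = const, V₂/V₁ = (P₁/P₂)^(1/γ).
For a monatomic ideal gas γ = 5/3.
V₂/V₁ = (767/3800)^(3/5) = 0.3828.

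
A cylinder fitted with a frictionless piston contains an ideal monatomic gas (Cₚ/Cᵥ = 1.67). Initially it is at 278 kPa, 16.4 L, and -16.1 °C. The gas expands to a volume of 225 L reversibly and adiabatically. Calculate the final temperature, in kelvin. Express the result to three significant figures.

T₂ ≈ 44.5 K

For a reversible adiabat TV^(γ−1) is constant, so T₂ = T₁ (V₁/V₂)^(γ−1).
T₁ = -16.1 °C = 257 K.
T₂ = 257 × (16.4/225)^(0.67) = 44.46 K.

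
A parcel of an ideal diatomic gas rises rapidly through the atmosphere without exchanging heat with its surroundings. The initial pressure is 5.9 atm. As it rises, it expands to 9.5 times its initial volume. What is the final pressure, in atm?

Adiabatic: P₁V₁^γ = P₂V₂^γ ⇒ P₂ = P₁ (V₁/V₂)^γ.
For a diatomic ideal gas γ = 7/5.
P₂ = 5.9 × (1/9.5)^(7/5) = 0.2524 atm.

P₂ ≈ 0.252 atm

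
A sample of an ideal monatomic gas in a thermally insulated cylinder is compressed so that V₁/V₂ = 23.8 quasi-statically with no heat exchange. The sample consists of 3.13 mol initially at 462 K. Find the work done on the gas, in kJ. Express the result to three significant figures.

For a reversible adiabat TV^(γ−1) is constant, so T₂ = T₁ (V₁/V₂)^(γ−1).
γ = 5/3 for a monatomic ideal gas, so γ−1 = 2/3.
T₂ = 462 × 23.8^(2/3) = 3823 K.
Q = 0, so ΔU = W_on_gas = nCᵥΔT with Cᵥ = R/(γ−1) = 12.47 J/(mol·K).
ΔU = 3.13 × 12.47 × (3823 − 462) = 131200 J.

W ≈ 131 kJ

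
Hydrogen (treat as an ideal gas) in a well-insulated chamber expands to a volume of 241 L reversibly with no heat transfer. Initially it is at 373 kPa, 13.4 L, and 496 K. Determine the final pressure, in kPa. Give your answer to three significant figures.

P₂ ≈ 6.53 kPa

Since PV^γ is constant along a reversible adiabat, P₂ = P₁ (V₁/V₂)^γ.
γ = 7/5 for a diatomic ideal gas.
P₂ = 373 × (13.4/241)^(7/5) = 6.529 kPa.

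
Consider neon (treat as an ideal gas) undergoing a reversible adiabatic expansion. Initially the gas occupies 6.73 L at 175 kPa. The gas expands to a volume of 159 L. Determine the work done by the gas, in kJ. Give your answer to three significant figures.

γ = 5/3 for a monatomic ideal gas.
P₂ = P₁(V₁/V₂)^γ = 175×(6.73/159)^(5/3) = 0.8996 kPa.
For a reversible adiabat, W_by_gas = (P₁V₁ − P₂V₂)/(γ−1).
W_by = (175000×0.00673 − 899.6×0.159) / (2/3) = 1552 J.

W ≈ 1.55 kJ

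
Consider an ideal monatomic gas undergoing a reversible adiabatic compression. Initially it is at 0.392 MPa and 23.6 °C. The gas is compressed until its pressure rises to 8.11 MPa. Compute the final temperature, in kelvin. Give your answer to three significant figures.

T₂ ≈ 997 K

Along an adiabat T P^((1−γ)/γ) is constant, so T₂ = T₁ (P₂/P₁)^((γ−1)/γ).
For a monatomic ideal gas γ = 5/3, so (γ−1)/γ = 2/5.
T₁ = 23.6 °C = 296.8 K.
T₂ = 296.8 × (8.11/0.392)^(2/5) = 997 K.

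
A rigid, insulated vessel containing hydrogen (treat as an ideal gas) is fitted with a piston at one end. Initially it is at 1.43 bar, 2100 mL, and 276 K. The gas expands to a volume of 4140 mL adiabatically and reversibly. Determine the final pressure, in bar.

Adiabatic: P₁V₁^γ = P₂V₂^γ ⇒ P₂ = P₁ (V₁/V₂)^γ.
γ = 7/5 for a diatomic ideal gas.
P₂ = 1.43 × (2100/4140)^(7/5) = 0.5529 bar.

P₂ ≈ 0.553 bar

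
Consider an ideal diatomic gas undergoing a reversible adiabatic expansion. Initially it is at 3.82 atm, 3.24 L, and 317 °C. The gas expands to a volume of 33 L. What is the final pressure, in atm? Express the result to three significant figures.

Since PV^γ is constant along a reversible adiabat, P₂ = P₁ (V₁/V₂)^γ.
γ = 7/5 for a diatomic ideal gas.
P₂ = 3.82 × (3.24/33)^(7/5) = 0.1482 atm.

P₂ ≈ 0.148 atm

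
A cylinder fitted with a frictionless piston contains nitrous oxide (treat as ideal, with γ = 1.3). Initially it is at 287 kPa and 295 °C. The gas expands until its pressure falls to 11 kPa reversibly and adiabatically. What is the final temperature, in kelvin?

Along an adiabat T P^((1−γ)/γ) is constant, so T₂ = T₁ (P₂/P₁)^((γ−1)/γ).
T₁ = 295 °C = 568.1 K.
T₂ = 568.1 × (11/287)^(0.231) = 267.7 K.

T₂ ≈ 268 K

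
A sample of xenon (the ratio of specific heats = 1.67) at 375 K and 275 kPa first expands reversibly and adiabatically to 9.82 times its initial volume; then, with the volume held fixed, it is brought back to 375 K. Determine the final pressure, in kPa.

Adiabatic step (PV^γ = const): P₂ = 275×(1/9.82)^(1.67) = 6.06 kPa; T₂ = 375×(1/9.82)^(0.67) = 81.16 K.
Isochoric: P₃ = P₂(T₃/T₂) = 6.06 × (375/81.16) = 28 kPa.

P₃ ≈ 28.0 kPa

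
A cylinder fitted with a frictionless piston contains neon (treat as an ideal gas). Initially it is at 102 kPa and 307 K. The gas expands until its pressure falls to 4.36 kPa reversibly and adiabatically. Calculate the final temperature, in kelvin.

Along an adiabat T P^((1−γ)/γ) is constant, so T₂ = T₁ (P₂/P₁)^((γ−1)/γ).
For a monatomic ideal gas γ = 5/3, so (γ−1)/γ = 2/5.
T₂ = 307 × (4.36/102)^(2/5) = 86.99 K.

T₂ ≈ 87.0 K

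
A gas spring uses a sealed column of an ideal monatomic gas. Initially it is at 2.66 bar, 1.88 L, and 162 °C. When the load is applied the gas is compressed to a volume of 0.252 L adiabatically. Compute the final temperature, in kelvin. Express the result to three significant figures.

T₂ ≈ 1660 K

Adiabatic: T₁V₁^(γ−1) = T₂V₂^(γ−1) ⇒ T₂ = T₁ (V₁/V₂)^(γ−1).
γ = 5/3 for a monatomic ideal gas.
T₁ = 162 °C = 435.1 K.
T₂ = 435.1 × (1.88/0.252)^(2/3) = 1661 K.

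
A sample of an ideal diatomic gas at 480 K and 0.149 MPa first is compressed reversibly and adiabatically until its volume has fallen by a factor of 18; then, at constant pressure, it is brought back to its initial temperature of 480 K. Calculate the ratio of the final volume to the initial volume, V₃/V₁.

V₃/V₁ ≈ 0.0175

For a diatomic ideal gas γ = 7/5.
Adiabatic step: V₂/V₁ = 0.05556; T₂ = T₁·18^(2/5) = 1525 K.
Isobaric step: V₃/V₂ = T₃/T₂ = 480/1525.
V₃/V₁ = (V₂/V₁)(V₃/V₂) = 0.05556 × (480/1525) = 0.01748.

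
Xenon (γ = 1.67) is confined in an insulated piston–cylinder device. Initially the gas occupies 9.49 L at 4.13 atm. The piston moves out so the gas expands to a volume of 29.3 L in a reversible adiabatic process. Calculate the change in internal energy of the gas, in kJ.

ΔU ≈ -3.14 kJ

P₂ = P₁(V₁/V₂)^γ = 4.13×(9.49/29.3)^(1.67) = 0.6285 atm.
For a reversible adiabat, W_by_gas = (P₁V₁ − P₂V₂)/(γ−1).
W_by = (418500×0.00949 − 63680×0.0293) / (0.67) = 3142 J.
Q = 0 ⇒ ΔU = −W_by = -3142 J.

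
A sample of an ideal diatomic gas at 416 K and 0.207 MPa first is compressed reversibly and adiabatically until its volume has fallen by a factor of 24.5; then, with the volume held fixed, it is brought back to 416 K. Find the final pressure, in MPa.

For a diatomic ideal gas γ = 7/5.
Adiabatic step (PV^γ = const): P₂ = 0.207×24.5^(7/5) = 18.23 MPa; T₂ = 416×24.5^(2/5) = 1495 K.
Isochoric: P₃ = P₂(T₃/T₂) = 18.23 × (416/1495) = 5.072 MPa.

P₃ ≈ 5.07 MPa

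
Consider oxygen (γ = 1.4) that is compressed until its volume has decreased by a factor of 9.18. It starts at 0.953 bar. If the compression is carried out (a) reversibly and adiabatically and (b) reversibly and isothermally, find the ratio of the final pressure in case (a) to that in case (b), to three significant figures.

Isothermal: P_b = P₁(V₁/V₂) = 0.953×9.18.
Adiabatic: P_a = P₁(V₁/V₂)^γ = 0.953×9.18^(1.4).
P_a/P_b = (V₁/V₂)^(γ−1) = 9.18^(0.4) = 2.427.

P_adiabatic / P_isothermal ≈ 2.43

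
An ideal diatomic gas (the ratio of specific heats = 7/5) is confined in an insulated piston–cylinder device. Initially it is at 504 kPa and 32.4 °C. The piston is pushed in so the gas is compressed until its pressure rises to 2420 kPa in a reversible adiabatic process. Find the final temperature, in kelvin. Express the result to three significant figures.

T₂ ≈ 478 K

Along an adiabat T P^((1−γ)/γ) is constant, so T₂ = T₁ (P₂/P₁)^((γ−1)/γ).
T₁ = 32.4 °C = 305.5 K.
T₂ = 305.5 × (2420/504)^(2/7) = 478.4 K.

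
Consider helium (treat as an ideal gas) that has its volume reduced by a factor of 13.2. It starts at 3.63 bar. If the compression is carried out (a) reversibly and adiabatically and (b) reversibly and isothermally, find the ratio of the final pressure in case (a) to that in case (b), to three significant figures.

For a monatomic ideal gas γ = 5/3.
Isothermal: P_b = P₁(V₁/V₂) = 3.63×13.2.
Adiabatic: P_a = P₁(V₁/V₂)^γ = 3.63×13.2^(5/3).
P_a/P_b = (V₁/V₂)^(γ−1) = 13.2^(2/3) = 5.585.

P_adiabatic / P_isothermal ≈ 5.59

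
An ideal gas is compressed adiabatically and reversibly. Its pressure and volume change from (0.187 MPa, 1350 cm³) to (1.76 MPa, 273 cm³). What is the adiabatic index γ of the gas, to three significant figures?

PV^γ = const ⇒ γ = ln(P₂/P₁) / ln(V₁/V₂).
γ = ln(1.76/0.187) / ln(1350/273) = 1.403.

γ ≈ 1.40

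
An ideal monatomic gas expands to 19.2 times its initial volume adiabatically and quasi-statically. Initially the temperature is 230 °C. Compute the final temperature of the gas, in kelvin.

Adiabatic: T₁V₁^(γ−1) = T₂V₂^(γ−1) ⇒ T₂ = T₁ (V₁/V₂)^(γ−1).
For a monatomic ideal gas γ = 5/3, so γ−1 = 2/3.
T₁ = 230 °C = 503.1 K.
T₂ = 503.1 × (1/19.2)^(2/3) = 70.17 K.

T₂ ≈ 70.2 K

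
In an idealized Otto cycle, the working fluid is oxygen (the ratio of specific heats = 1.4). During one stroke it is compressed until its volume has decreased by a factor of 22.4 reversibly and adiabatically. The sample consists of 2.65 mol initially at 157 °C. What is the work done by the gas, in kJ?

W ≈ -58.5 kJ

For a reversible adiabat TV^(γ−1) is constant, so T₂ = T₁ (V₁/V₂)^(γ−1).
T₁ = 157 °C = 430.1 K.
T₂ = 430.1 × 22.4^(0.4) = 1492 K.
Q = 0, so ΔU = W_on_gas = nCᵥΔT with Cᵥ = R/(γ−1) = 20.79 J/(mol·K).
ΔU = 2.65 × 20.79 × (1492 − 430.1) = 58480 J.
Work done by the gas = −ΔU = -58480 J.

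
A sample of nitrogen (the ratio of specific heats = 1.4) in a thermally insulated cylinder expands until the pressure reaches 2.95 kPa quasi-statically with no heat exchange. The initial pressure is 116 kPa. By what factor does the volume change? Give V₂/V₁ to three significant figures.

V₂/V₁ ≈ 13.8

From PV^γ = const, V₂/V₁ = (P₁/P₂)^(1/γ).
V₂/V₁ = (116/2.95)^(0.714) = 13.77.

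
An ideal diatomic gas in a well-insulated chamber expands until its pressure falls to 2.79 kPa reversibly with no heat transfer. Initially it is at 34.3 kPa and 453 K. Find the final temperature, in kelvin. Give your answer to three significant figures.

T₂ ≈ 221 K

Along an adiabat T P^((1−γ)/γ) is constant, so T₂ = T₁ (P₂/P₁)^((γ−1)/γ).
For a diatomic ideal gas γ = 7/5, so (γ−1)/γ = 2/7.
T₂ = 453 × (2.79/34.3)^(2/7) = 221.2 K.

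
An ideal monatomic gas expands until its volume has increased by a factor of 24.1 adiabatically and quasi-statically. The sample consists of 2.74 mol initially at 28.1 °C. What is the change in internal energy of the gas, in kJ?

ΔU ≈ -9.06 kJ

For a reversible adiabat TV^(γ−1) is constant, so T₂ = T₁ (V₁/V₂)^(γ−1).
γ = 5/3 for a monatomic ideal gas, so γ−1 = 2/3.
T₁ = 28.1 °C = 301.2 K.
T₂ = 301.2 × (1/24.1)^(2/3) = 36.11 K.
Q = 0, so ΔU = W_on_gas = nCᵥΔT with Cᵥ = R/(γ−1) = 12.47 J/(mol·K).
ΔU = 2.74 × 12.47 × (36.11 − 301.2) = -9060 J.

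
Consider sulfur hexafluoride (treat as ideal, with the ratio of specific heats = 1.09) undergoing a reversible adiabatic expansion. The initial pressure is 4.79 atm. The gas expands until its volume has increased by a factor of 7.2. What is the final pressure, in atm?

P₂ ≈ 0.557 atm

Since PV^γ is constant along a reversible adiabat, P₂ = P₁ (V₁/V₂)^γ.
P₂ = 4.79 × (1/7.2)^(1.09) = 0.557 atm.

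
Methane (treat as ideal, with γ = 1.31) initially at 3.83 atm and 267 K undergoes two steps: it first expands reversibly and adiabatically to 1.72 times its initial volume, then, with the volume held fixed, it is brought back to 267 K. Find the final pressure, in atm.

P₃ ≈ 2.23 atm

Adiabatic step (PV^γ = const): P₂ = 3.83×(1/1.72)^(1.31) = 1.882 atm; T₂ = 267×(1/1.72)^(0.31) = 225.7 K.
Isochoric: P₃ = P₂(T₃/T₂) = 1.882 × (267/225.7) = 2.227 atm.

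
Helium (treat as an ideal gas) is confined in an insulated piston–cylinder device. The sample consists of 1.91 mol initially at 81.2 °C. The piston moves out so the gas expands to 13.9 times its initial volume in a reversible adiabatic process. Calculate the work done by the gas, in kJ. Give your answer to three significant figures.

W ≈ 6.98 kJ

Adiabatic: T₁V₁^(γ−1) = T₂V₂^(γ−1) ⇒ T₂ = T₁ (V₁/V₂)^(γ−1).
γ = 5/3 for a monatomic ideal gas, so γ−1 = 2/3.
T₁ = 81.2 °C = 354.3 K.
T₂ = 354.3 × (1/13.9)^(2/3) = 61.29 K.
Q = 0, so ΔU = W_on_gas = nCᵥΔT with Cᵥ = R/(γ−1) = 12.47 J/(mol·K).
ΔU = 1.91 × 12.47 × (61.29 − 354.3) = -6980 J.
Work done by the gas = −ΔU = 6980 J.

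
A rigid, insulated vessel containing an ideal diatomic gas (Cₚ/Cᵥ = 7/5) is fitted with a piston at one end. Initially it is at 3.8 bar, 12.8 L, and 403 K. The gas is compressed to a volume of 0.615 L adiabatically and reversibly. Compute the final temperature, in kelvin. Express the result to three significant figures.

Adiabatic: T₁V₁^(γ−1) = T₂V₂^(γ−1) ⇒ T₂ = T₁ (V₁/V₂)^(γ−1).
T₂ = 403 × (12.8/0.615)^(2/5) = 1357 K.

T₂ ≈ 1360 K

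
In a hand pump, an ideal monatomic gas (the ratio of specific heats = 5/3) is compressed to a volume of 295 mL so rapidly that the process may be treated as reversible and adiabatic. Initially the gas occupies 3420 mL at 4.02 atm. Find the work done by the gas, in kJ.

P₂ = P₁(V₁/V₂)^γ = 4.02×(3420/295)^(5/3) = 238.7 atm.
For a reversible adiabat, W_by_gas = (P₁V₁ − P₂V₂)/(γ−1).
W_by = (407300×0.00342 − 2.419×10^7×0.000295) / (2/3) = -8614 J.

W ≈ -8.61 kJ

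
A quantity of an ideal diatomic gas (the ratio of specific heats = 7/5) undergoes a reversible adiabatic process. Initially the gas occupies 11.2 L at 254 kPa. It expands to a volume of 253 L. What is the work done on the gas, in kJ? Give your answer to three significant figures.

W ≈ -5.07 kJ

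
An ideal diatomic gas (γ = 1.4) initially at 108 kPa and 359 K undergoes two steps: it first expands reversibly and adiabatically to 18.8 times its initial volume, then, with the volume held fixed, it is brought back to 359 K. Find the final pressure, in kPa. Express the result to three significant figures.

P₃ ≈ 5.74 kPa

Adiabatic step (PV^γ = const): P₂ = 108×(1/18.8)^(1.4) = 1.777 kPa; T₂ = 359×(1/18.8)^(0.4) = 111 K.
Isochoric: P₃ = P₂(T₃/T₂) = 1.777 × (359/111) = 5.745 kPa.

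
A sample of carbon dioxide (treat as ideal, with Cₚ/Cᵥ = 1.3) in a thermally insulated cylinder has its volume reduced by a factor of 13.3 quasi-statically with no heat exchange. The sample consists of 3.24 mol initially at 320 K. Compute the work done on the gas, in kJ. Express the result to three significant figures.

W ≈ 33.7 kJ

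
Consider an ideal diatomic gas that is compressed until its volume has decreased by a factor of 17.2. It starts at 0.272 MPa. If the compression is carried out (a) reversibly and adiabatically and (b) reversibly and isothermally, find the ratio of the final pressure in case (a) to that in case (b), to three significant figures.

P_adiabatic / P_isothermal ≈ 3.12

For a diatomic ideal gas γ = 7/5.
Isothermal: P_b = P₁(V₁/V₂) = 0.272×17.2.
Adiabatic: P_a = P₁(V₁/V₂)^γ = 0.272×17.2^(7/5).
P_a/P_b = (V₁/V₂)^(γ−1) = 17.2^(2/5) = 3.12.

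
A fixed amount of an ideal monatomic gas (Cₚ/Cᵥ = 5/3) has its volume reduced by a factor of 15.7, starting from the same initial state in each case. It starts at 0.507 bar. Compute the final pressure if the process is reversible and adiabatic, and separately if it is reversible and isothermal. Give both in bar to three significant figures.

adiabatic: 49.9 bar; isothermal: 7.96 bar

Isothermal: P₂ = P₁(V₁/V₂) = 0.507×15.7 = 7.96 bar.
Adiabatic: P₂ = P₁(V₁/V₂)^γ = 0.507×15.7^(5/3) = 49.91 bar.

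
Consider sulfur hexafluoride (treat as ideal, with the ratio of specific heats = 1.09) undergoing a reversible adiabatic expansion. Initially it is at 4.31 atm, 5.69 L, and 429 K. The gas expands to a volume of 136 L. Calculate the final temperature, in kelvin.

T₂ ≈ 322 K

Adiabatic: T₁V₁^(γ−1) = T₂V₂^(γ−1) ⇒ T₂ = T₁ (V₁/V₂)^(γ−1).
T₂ = 429 × (5.69/136)^(0.09) = 322.4 K.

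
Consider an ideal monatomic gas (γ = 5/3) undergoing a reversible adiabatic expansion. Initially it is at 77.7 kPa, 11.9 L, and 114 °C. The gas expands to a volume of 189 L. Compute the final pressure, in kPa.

P₂ ≈ 0.774 kPa

Since PV^γ is constant along a reversible adiabat, P₂ = P₁ (V₁/V₂)^γ.
P₂ = 77.7 × (11.9/189)^(5/3) = 0.7743 kPa.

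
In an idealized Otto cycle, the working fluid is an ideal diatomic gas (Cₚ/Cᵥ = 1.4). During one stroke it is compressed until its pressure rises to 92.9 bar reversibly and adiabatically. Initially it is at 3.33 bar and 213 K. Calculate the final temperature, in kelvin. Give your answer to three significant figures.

Along an adiabat T P^((1−γ)/γ) is constant, so T₂ = T₁ (P₂/P₁)^((γ−1)/γ).
T₂ = 213 × (92.9/3.33)^(0.286) = 551.3 K.

T₂ ≈ 551 K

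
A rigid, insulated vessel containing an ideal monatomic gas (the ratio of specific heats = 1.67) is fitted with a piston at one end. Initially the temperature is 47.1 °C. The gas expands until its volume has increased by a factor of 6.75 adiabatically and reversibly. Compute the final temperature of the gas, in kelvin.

For a reversible adiabat TV^(γ−1) is constant, so T₂ = T₁ (V₁/V₂)^(γ−1).
T₁ = 47.1 °C = 320.2 K.
T₂ = 320.2 × (1/6.75)^(0.67) = 89.1 K.

T₂ ≈ 89.1 K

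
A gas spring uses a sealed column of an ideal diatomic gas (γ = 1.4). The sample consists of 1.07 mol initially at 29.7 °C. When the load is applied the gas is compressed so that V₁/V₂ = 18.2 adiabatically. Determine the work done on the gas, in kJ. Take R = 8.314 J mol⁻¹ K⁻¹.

W ≈ 14.8 kJ

For a reversible adiabat TV^(γ−1) is constant, so T₂ = T₁ (V₁/V₂)^(γ−1).
T₁ = 29.7 °C = 302.8 K.
T₂ = 302.8 × 18.2^(0.4) = 966.6 K.
Q = 0, so ΔU = W_on_gas = nCᵥΔT with Cᵥ = R/(γ−1) = 20.79 J/(mol·K).
ΔU = 1.07 × 20.79 × (966.6 − 302.8) = 14760 J.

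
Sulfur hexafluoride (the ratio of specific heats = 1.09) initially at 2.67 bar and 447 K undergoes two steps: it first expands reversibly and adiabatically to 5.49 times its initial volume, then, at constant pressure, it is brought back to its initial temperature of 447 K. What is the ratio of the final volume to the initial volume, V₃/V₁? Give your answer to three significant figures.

Adiabatic step: V₂/V₁ = 5.49; T₂ = T₁·(1/5.49)^(0.09) = 383.5 K.
Isobaric step: V₃/V₂ = T₃/T₂ = 447/383.5.
V₃/V₁ = (V₂/V₁)(V₃/V₂) = 5.49 × (447/383.5) = 6.399.

V₃/V₁ ≈ 6.40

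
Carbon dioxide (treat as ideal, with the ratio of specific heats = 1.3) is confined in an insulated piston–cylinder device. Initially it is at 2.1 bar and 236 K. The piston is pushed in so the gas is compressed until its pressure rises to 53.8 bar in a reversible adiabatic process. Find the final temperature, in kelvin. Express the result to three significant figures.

Along an adiabat T P^((1−γ)/γ) is constant, so T₂ = T₁ (P₂/P₁)^((γ−1)/γ).
T₂ = 236 × (53.8/2.1)^(0.231) = 498.8 K.

T₂ ≈ 499 K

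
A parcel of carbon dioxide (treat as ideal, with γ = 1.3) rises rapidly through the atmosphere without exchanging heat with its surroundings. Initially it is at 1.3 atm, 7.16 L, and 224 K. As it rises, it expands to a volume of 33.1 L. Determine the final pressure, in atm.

P₂ ≈ 0.178 atm

Since PV^γ is constant along a reversible adiabat, P₂ = P₁ (V₁/V₂)^γ.
P₂ = 1.3 × (7.16/33.1)^(1.3) = 0.1776 atm.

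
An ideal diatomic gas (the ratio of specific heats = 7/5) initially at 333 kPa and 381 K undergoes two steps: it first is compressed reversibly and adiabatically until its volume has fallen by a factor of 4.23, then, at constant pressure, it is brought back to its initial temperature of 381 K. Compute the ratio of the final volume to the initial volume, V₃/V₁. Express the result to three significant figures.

Adiabatic step: V₂/V₁ = 0.2364; T₂ = T₁·4.23^(2/5) = 678.4 K.
Isobaric step: V₃/V₂ = T₃/T₂ = 381/678.4.
V₃/V₁ = (V₂/V₁)(V₃/V₂) = 0.2364 × (381/678.4) = 0.1328.

V₃/V₁ ≈ 0.133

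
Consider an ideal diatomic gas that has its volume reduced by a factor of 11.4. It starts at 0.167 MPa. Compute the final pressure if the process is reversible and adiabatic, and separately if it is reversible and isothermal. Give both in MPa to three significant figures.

adiabatic: 5.04 MPa; isothermal: 1.90 MPa

For a diatomic ideal gas γ = 7/5.
Isothermal: P₂ = P₁(V₁/V₂) = 0.167×11.4 = 1.904 MPa.
Adiabatic: P₂ = P₁(V₁/V₂)^γ = 0.167×11.4^(7/5) = 5.039 MPa.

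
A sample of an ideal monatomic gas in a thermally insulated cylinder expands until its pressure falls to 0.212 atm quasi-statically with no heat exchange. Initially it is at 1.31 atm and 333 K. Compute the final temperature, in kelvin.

T₂ ≈ 161 K

Along an adiabat T P^((1−γ)/γ) is constant, so T₂ = T₁ (P₂/P₁)^((γ−1)/γ).
For a monatomic ideal gas γ = 5/3, so (γ−1)/γ = 2/5.
T₂ = 333 × (0.212/1.31)^(2/5) = 160.7 K.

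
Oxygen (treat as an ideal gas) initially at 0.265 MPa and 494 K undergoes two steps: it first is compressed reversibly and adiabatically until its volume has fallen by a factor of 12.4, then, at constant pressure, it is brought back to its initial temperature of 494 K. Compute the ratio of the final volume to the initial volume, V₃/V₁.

V₃/V₁ ≈ 0.0295

For a diatomic ideal gas γ = 7/5.
Adiabatic step: V₂/V₁ = 0.08065; T₂ = T₁·12.4^(2/5) = 1352 K.
Isobaric step: V₃/V₂ = T₃/T₂ = 494/1352.
V₃/V₁ = (V₂/V₁)(V₃/V₂) = 0.08065 × (494/1352) = 0.02946.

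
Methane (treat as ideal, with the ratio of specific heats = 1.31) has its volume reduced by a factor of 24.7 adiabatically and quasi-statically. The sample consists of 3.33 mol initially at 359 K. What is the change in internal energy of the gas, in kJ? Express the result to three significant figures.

Adiabatic: T₁V₁^(γ−1) = T₂V₂^(γ−1) ⇒ T₂ = T₁ (V₁/V₂)^(γ−1).
T₂ = 359 × 24.7^(0.31) = 970.1 K.
Q = 0, so ΔU = W_on_gas = nCᵥΔT with Cᵥ = R/(γ−1) = 26.82 J/(mol·K).
ΔU = 3.33 × 26.82 × (970.1 − 359) = 54580 J.

ΔU ≈ 54.6 kJ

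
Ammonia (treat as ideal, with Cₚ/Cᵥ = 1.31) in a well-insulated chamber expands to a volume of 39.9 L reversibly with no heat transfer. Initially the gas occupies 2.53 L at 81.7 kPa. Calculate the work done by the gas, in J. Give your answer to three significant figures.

W ≈ 383 J

P₂ = P₁(V₁/V₂)^γ = 81.7×(2.53/39.9)^(1.31) = 2.203 kPa.
For a reversible adiabat, W_by_gas = (P₁V₁ − P₂V₂)/(γ−1).
W_by = (81700×0.00253 − 2203×0.0399) / (0.31) = 383.2 J.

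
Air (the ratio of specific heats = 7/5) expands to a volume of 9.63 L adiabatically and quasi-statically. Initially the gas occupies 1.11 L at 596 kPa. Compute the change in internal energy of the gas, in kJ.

P₂ = P₁(V₁/V₂)^γ = 596×(1.11/9.63)^(7/5) = 28.95 kPa.
For a reversible adiabat, W_by_gas = (P₁V₁ − P₂V₂)/(γ−1).
W_by = (596000×0.00111 − 28950×0.00963) / (2/5) = 957 J.
Q = 0 ⇒ ΔU = −W_by = -957 J.

ΔU ≈ -0.957 kJ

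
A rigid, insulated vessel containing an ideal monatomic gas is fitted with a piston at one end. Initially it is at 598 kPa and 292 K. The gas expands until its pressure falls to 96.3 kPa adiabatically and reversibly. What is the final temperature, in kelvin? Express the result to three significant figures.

T₂ ≈ 141 K

Adiabatic: T₂/T₁ = (P₂/P₁)^((γ−1)/γ).
For a monatomic ideal gas γ = 5/3, so (γ−1)/γ = 2/5.
T₂ = 292 × (96.3/598)^(2/5) = 140.7 K.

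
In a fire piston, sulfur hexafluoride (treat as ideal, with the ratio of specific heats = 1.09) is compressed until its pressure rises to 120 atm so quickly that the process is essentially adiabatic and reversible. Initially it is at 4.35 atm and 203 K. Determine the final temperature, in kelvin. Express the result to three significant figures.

Along an adiabat T P^((1−γ)/γ) is constant, so T₂ = T₁ (P₂/P₁)^((γ−1)/γ).
T₂ = 203 × (120/4.35)^(0.0826) = 267 K.

T₂ ≈ 267 K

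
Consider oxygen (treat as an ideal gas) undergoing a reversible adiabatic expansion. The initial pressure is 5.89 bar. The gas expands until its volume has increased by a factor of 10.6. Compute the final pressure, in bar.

P₂ ≈ 0.216 bar

Adiabatic: P₁V₁^γ = P₂V₂^γ ⇒ P₂ = P₁ (V₁/V₂)^γ.
For a diatomic ideal gas γ = 7/5.
P₂ = 5.89 × (1/10.6)^(7/5) = 0.2161 bar.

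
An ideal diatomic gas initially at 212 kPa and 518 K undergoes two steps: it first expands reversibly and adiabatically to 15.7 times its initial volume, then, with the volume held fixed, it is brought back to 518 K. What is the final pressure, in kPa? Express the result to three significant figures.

For a diatomic ideal gas γ = 7/5.
Adiabatic step (PV^γ = const): P₂ = 212×(1/15.7)^(7/5) = 4.488 kPa; T₂ = 518×(1/15.7)^(2/5) = 172.2 K.
Isochoric: P₃ = P₂(T₃/T₂) = 4.488 × (518/172.2) = 13.5 kPa.

P₃ ≈ 13.5 kPa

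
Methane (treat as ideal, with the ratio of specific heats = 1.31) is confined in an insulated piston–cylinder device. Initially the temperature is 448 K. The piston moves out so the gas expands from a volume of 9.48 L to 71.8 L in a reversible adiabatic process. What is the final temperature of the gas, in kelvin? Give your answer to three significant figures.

T₂ ≈ 239 K

For a reversible adiabat TV^(γ−1) is constant, so T₂ = T₁ (V₁/V₂)^(γ−1).
T₂ = 448 × (9.48/71.8)^(0.31) = 239.2 K.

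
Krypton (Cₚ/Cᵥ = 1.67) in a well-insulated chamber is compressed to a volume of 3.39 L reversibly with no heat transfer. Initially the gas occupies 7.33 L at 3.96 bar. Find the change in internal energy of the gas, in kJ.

P₂ = P₁(V₁/V₂)^γ = 3.96×(7.33/3.39)^(1.67) = 14.35 bar.
For a reversible adiabat, W_by_gas = (P₁V₁ − P₂V₂)/(γ−1).
W_by = (396000×0.00733 − 1.435×10^6×0.00339) / (0.67) = -2931 J.
Q = 0 ⇒ ΔU = −W_by = 2931 J.

ΔU ≈ 2.93 kJ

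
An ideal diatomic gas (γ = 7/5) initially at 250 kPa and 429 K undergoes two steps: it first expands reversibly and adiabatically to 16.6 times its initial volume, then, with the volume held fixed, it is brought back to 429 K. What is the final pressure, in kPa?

Adiabatic step (PV^γ = const): P₂ = 250×(1/16.6)^(7/5) = 4.895 kPa; T₂ = 429×(1/16.6)^(2/5) = 139.4 K.
Isochoric: P₃ = P₂(T₃/T₂) = 4.895 × (429/139.4) = 15.06 kPa.

P₃ ≈ 15.1 kPa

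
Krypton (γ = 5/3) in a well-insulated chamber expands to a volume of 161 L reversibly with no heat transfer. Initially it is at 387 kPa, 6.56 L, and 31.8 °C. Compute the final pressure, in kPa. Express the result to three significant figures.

Since PV^γ is constant along a reversible adiabat, P₂ = P₁ (V₁/V₂)^γ.
P₂ = 387 × (6.56/161)^(5/3) = 1.867 kPa.

P₂ ≈ 1.87 kPa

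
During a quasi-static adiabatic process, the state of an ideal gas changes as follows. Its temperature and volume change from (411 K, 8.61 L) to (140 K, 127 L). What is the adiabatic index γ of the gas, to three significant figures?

TV^(γ−1) = const ⇒ γ − 1 = ln(T₂/T₁) / ln(V₁/V₂).
γ = 1 + ln(140/411) / ln(8.61/127) = 1.4.

γ ≈ 1.40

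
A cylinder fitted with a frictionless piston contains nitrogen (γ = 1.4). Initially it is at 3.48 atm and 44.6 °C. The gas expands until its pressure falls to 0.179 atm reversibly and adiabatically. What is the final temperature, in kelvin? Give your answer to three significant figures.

T₂ ≈ 136 K

Along an adiabat T P^((1−γ)/γ) is constant, so T₂ = T₁ (P₂/P₁)^((γ−1)/γ).
T₁ = 44.6 °C = 317.8 K.
T₂ = 317.8 × (0.179/3.48)^(0.286) = 136.1 K.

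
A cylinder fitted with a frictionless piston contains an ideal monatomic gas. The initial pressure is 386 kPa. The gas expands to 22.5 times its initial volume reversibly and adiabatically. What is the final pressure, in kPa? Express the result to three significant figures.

P₂ ≈ 2.15 kPa

Adiabatic: P₁V₁^γ = P₂V₂^γ ⇒ P₂ = P₁ (V₁/V₂)^γ.
For a monatomic ideal gas γ = 5/3.
P₂ = 386 × (1/22.5)^(5/3) = 2.153 kPa.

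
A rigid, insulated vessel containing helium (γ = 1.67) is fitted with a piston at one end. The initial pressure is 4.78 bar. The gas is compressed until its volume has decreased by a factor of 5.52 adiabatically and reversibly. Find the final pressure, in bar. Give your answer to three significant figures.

P₂ ≈ 82.9 bar

Adiabatic: P₁V₁^γ = P₂V₂^γ ⇒ P₂ = P₁ (V₁/V₂)^γ.
P₂ = 4.78 × 5.52^(1.67) = 82.88 bar.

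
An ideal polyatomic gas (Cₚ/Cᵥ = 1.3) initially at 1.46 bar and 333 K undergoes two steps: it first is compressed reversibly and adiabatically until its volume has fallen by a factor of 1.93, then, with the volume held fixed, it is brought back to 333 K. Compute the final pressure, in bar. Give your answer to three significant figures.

Adiabatic step (PV^γ = const): P₂ = 1.46×1.93^(1.3) = 3.432 bar; T₂ = 333×1.93^(0.3) = 405.6 K.
Isochoric: P₃ = P₂(T₃/T₂) = 3.432 × (333/405.6) = 2.818 bar.

P₃ ≈ 2.82 bar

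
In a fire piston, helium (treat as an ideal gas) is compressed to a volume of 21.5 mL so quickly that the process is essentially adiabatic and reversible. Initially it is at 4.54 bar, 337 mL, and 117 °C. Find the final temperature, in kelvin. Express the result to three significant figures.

For a reversible adiabat TV^(γ−1) is constant, so T₂ = T₁ (V₁/V₂)^(γ−1).
γ = 5/3 for a monatomic ideal gas.
T₁ = 117 °C = 390.1 K.
T₂ = 390.1 × (337/21.5)^(2/3) = 2444 K.

T₂ ≈ 2440 K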